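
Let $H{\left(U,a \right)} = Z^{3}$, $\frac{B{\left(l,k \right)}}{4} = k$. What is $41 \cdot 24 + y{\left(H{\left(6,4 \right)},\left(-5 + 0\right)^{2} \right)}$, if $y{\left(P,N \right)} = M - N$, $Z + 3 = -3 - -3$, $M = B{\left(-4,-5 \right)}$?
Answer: $939$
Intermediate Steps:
$B{\left(l,k \right)} = 4 k$
$M = -20$ ($M = 4 \left(-5\right) = -20$)
$Z = -3$ ($Z = -3 - 0 = -3 + \left(-3 + 3\right) = -3 + 0 = -3$)
$H{\left(U,a \right)} = -27$ ($H{\left(U,a \right)} = \left(-3\right)^{3} = -27$)
$y{\left(P,N \right)} = -20 - N$
$41 \cdot 24 + y{\left(H{\left(6,4 \right)},\left(-5 + 0\right)^{2} \right)} = 41 \cdot 24 - \left(20 + \left(-5 + 0\right)^{2}\right) = 984 - 45 = 939$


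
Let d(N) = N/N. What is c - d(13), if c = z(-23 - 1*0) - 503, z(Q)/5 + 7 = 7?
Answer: -504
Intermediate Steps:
z(Q) = 0 (z(Q) = -35 + 5*7 = -35 + 35 = 0)
d(N) = 1
c = -503 (c = 0 - 503 = -503)
c - d(13) = -503 - 1*1 = -503 - 1 = -504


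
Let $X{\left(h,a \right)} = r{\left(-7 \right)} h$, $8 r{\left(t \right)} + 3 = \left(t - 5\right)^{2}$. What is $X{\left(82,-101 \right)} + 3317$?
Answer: $\frac{19049}{4} \approx 4762.3$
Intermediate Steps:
$r{\left(t \right)} = - \frac{3}{8} + \frac{\left(-5 + t\right)^{2}}{8}$ ($r{\left(t \right)} = - \frac{3}{8} + \frac{\left(t - 5\right)^{2}}{8} = - \frac{3}{8} + \frac{\left(-5 + t\right)^{2}}{8}$)
$X{\left(h,a \right)} = \frac{141 h}{8}$ ($X{\left(h,a \right)} = \left(- \frac{3}{8} + \frac{\left(-5 - 7\right)^{2}}{8}\right) h = \left(- \frac{3}{8} + \frac{\left(-12\right)^{2}}{8}\right) h = \left(- \frac{3}{8} + \frac{1}{8} \cdot 144\right) h = \left(- \frac{3}{8} + 18\right) h = \frac{141 h}{8}$)
$X{\left(82,-101 \right)} + 3317 = \frac{141}{8} \cdot 82 + 3317 = \frac{5781}{4} + 3317 = \frac{19049}{4}$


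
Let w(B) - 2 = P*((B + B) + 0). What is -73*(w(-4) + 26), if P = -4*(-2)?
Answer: 2628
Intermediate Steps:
P = 8
w(B) = 2 + 16*B (w(B) = 2 + 8*((B + B) + 0) = 2 + 8*(2*B + 0) = 2 + 8*(2*B) = 2 + 16*B)
-73*(w(-4) + 26) = -73*((2 + 16*(-4)) + 26) = -73*((2 - 64) + 26) = -73*(-62 + 26) = -73*(-36) = 2628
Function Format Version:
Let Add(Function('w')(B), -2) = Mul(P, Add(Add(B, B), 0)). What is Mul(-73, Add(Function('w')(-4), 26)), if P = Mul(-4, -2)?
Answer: 2628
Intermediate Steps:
P = 8
Function('w')(B) = Add(2, Mul(16, B)) (Function('w')(B) = Add(2, Mul(8, Add(Add(B, B), 0))) = Add(2, Mul(8, Add(Mul(2, B), 0))) = Add(2, Mul(8, Mul(2, B))) = Add(2, Mul(16, B)))
Mul(-73, Add(Function('w')(-4), 26)) = Mul(-73, Add(Add(2, Mul(16, -4)), 26)) = Mul(-73, Add(Add(2, -64), 26)) = Mul(-73, Add(-62, 26)) = Mul(-73, -36) = 2628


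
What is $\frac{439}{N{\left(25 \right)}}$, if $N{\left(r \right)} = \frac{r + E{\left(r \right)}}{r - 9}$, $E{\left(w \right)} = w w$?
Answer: $\frac{3512}{325} \approx 10.806$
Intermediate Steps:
$E{\left(w \right)} = w^{2}$
$N{\left(r \right)} = \frac{r + r^{2}}{-9 + r}$ ($N{\left(r \right)} = \frac{r + r^{2}}{r - 9} = \frac{r + r^{2}}{-9 + r}$)
$\frac{439}{N{\left(25 \right)}} = \frac{439}{25 \frac{1}{-9 + 25} \left(1 + 25\right)} = \frac{439}{25 \cdot \frac{1}{16} \cdot 26} = \frac{439}{\frac{325}{8}} = 439 \cdot \frac{8}{325} = \frac{3512}{325}$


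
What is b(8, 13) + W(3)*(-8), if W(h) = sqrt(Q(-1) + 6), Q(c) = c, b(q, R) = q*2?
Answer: 16 - 8*sqrt(5) ≈ -1.8885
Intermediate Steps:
b(q, R) = 2*q
W(h) = sqrt(5) (W(h) = sqrt(-1 + 6) = sqrt(5))
b(8, 13) + W(3)*(-8) = 2*8 + sqrt(5)*(-8) = 16 - 8*sqrt(5)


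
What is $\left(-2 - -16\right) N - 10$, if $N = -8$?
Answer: $-122$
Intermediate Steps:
$\left(-2 - -16\right) N - 10 = \left(-2 - -16\right) \left(-8\right) - 10 = \left(-2 + 16\right) \left(-8\right) - 10 = 14 \left(-8\right) - 10 = -112 - 10 = -122$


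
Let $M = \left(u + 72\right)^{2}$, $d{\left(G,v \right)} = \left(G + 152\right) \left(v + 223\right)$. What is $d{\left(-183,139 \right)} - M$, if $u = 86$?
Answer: $-36186$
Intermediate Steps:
$d{\left(G,v \right)} = \left(152 + G\right) \left(223 + v\right)$
$M = 24964$ ($M = \left(86 + 72\right)^{2} = 158^{2} = 24964$)
$d{\left(-183,139 \right)} - M = \left(33896 + 152 \cdot 139 + 223 \left(-183\right) - 25437\right) - 24964 = \left(33896 + 21128 - 40809 - 25437\right) - 24964 = -11222 - 24964 = -36186$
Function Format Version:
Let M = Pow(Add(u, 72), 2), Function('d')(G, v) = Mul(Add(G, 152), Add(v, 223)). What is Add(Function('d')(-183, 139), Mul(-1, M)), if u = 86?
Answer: -36186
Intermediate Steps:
Function('d')(G, v) = Mul(Add(152, G), Add(223, v))
M = 24964 (M = Pow(Add(86, 72), 2) = Pow(158, 2) = 24964)
Add(Function('d')(-183, 139), Mul(-1, M)) = Add(Add(33896, Mul(152, 139), Mul(223, -183), Mul(-183, 139)), Mul(-1, 24964)) = Add(Add(33896, 21128, -40809, -25437), -24964) = Add(-11222, -24964) = -36186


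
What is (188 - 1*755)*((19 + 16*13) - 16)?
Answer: -119637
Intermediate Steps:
(188 - 1*755)*((19 + 16*13) - 16) = (188 - 755)*((19 + 208) - 16) = -567*(227 - 16) = -567*211 = -119637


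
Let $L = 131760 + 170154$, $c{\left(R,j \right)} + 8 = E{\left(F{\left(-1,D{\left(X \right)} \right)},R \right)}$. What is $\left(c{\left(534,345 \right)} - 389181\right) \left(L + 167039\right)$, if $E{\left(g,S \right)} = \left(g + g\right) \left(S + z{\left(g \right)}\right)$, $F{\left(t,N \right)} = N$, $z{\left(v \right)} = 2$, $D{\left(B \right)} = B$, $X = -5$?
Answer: $-185024937197$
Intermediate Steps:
$E{\left(g,S \right)} = 2 g \left(2 + S\right)$ ($E{\left(g,S \right)} = \left(g + g\right) \left(S + 2\right) = 2 g \left(2 + S\right)$)
$c{\left(R,j \right)} = -28 - 10 R$ ($c{\left(R,j \right)} = -8 + 2 \left(-5\right) \left(2 + R\right) = -8 - \left(20 + 10 R\right) = -28 - 10 R$)
$L = 301914$
$\left(c{\left(534,345 \right)} - 389181\right) \left(L + 167039\right) = \left(\left(-28 - 5340\right) - 389181\right) \left(301914 + 167039\right) = \left(\left(-28 - 5340\right) - 389181\right) 468953 = \left(-5368 - 389181\right) 468953 = \left(-394549\right) 468953 = -185024937197$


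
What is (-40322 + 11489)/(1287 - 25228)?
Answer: 28833/23941 ≈ 1.2043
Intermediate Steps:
(-40322 + 11489)/(1287 - 25228) = -28833/(-23941) = -28833*(-1/23941) = 28833/23941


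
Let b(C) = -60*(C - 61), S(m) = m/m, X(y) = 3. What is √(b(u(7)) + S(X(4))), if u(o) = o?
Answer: √3241 ≈ 56.930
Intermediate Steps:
S(m) = 1
b(C) = 3660 - 60*C (b(C) = -60*(-61 + C) = 3660 - 60*C)
√(b(u(7)) + S(X(4))) = √((3660 - 60*7) + 1) = √((3660 - 420) + 1) = √(3240 + 1) = √3241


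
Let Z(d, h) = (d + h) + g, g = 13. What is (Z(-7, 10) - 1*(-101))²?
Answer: 13689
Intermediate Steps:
Z(d, h) = 13 + d + h (Z(d, h) = (d + h) + 13 = 13 + d + h)
(Z(-7, 10) - 1*(-101))² = ((13 - 7 + 10) - 1*(-101))² = (16 + 101)² = 117² = 13689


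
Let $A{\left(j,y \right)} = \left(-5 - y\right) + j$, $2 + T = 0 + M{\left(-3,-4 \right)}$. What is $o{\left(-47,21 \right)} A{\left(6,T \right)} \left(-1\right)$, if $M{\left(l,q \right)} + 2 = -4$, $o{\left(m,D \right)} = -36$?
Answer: $324$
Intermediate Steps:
$M{\left(l,q \right)} = -6$ ($M{\left(l,q \right)} = -2 - 4 = -6$)
$T = -8$ ($T = -2 + \left(0 - 6\right) = -2 - 6 = -8$)
$A{\left(j,y \right)} = -5 + j - y$
$o{\left(-47,21 \right)} A{\left(6,T \right)} \left(-1\right) = - 36 \left(-5 + 6 - -8\right) \left(-1\right) = - 36 \left(-5 + 6 + 8\right) \left(-1\right) = - 36 \cdot 9 \left(-1\right) = \left(-36\right) \left(-9\right) = 324$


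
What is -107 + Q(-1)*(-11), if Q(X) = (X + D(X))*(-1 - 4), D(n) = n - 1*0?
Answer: -217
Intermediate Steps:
D(n) = n (D(n) = n + 0 = n)
Q(X) = -10*X (Q(X) = (X + X)*(-1 - 4) = (2*X)*(-5) = -10*X)
-107 + Q(-1)*(-11) = -107 - 10*(-1)*(-11) = -107 + 10*(-11) = -107 - 110 = -217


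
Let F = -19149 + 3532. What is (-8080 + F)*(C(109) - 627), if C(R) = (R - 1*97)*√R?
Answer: 14858019 - 284364*√109 ≈ 1.1889e+7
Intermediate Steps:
C(R) = √R*(-97 + R) (C(R) = (R - 97)*√R = (-97 + R)*√R = √R*(-97 + R))
F = -15617
(-8080 + F)*(C(109) - 627) = (-8080 - 15617)*(√109*(-97 + 109) - 627) = -23697*(√109*12 - 627) = -23697*(12*√109 - 627) = -23697*(-627 + 12*√109) = 14858019 - 284364*√109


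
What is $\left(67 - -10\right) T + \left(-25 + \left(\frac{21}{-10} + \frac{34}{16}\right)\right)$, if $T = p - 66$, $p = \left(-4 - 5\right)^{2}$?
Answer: $\frac{45201}{40} \approx 1130.0$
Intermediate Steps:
$p = 81$ ($p = \left(-9\right)^{2} = 81$)
$T = 15$ ($T = 81 - 66 = 15$)
$\left(67 - -10\right) T + \left(-25 + \left(\frac{21}{-10} + \frac{34}{16}\right)\right) = \left(67 - -10\right) 15 + \left(-25 + \left(\frac{21}{-10} + \frac{34}{16}\right)\right) = \left(67 + 10\right) 15 + \left(-25 + \left(21 \left(- \frac{1}{10}\right) + 34 \cdot \frac{1}{16}\right)\right) = 77 \cdot 15 + \left(-25 + \left(- \frac{21}{10} + \frac{17}{8}\right)\right) = 1155 + \left(-25 + \frac{1}{40}\right) = 1155 - \frac{999}{40} = \frac{45201}{40}$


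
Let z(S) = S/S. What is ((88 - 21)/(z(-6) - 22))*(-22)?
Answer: 1474/21 ≈ 70.190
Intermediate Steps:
z(S) = 1
((88 - 21)/(z(-6) - 22))*(-22) = ((88 - 21)/(1 - 22))*(-22) = (67/(-21))*(-22) = (67*(-1/21))*(-22) = -67/21*(-22) = 1474/21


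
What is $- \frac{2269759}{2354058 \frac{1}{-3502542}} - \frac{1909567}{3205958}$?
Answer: $\frac{606836311734305839}{179690739942} \approx 3.3771 \cdot 10^{6}$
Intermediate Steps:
$- \frac{2269759}{2354058 \frac{1}{-3502542}} - \frac{1909567}{3205958} = - \frac{2269759}{2354058 \left(- \frac{1}{3502542}\right)} - \frac{1909567}{3205958} = - \frac{2269759}{- \frac{392343}{583757}} - \frac{1909567}{3205958} = \left(-2269759\right) \left(- \frac{583757}{392343}\right) - \frac{1909567}{3205958} = \frac{1324987704563}{392343} - \frac{1909567}{3205958} = \frac{606836311734305839}{179690739942}$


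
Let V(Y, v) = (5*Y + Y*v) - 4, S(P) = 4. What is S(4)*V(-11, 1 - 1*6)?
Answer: -16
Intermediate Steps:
V(Y, v) = -4 + 5*Y + Y*v
S(4)*V(-11, 1 - 1*6) = 4*(-4 + 5*(-11) - 11*(1 - 1*6)) = 4*(-4 - 55 - 11*(1 - 6)) = 4*(-4 - 55 - 11*(-5)) = 4*(-4 - 55 + 55) = 4*(-4) = -16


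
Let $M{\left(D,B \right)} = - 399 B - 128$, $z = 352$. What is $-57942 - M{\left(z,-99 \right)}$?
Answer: $-97315$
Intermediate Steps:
$M{\left(D,B \right)} = -128 - 399 B$
$-57942 - M{\left(z,-99 \right)} = -57942 - \left(-128 - -39501\right) = -57942 - \left(-128 + 39501\right) = -57942 - 39373 = -97315$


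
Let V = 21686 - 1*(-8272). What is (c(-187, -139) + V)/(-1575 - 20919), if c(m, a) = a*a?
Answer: -49279/22494 ≈ -2.1908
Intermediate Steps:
V = 29958 (V = 21686 + 8272 = 29958)
c(m, a) = a²
(c(-187, -139) + V)/(-1575 - 20919) = ((-139)² + 29958)/(-1575 - 20919) = (19321 + 29958)/(-22494) = 49279*(-1/22494) = -49279/22494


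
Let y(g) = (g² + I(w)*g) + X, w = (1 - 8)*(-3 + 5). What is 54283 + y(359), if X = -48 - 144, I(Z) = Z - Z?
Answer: 182972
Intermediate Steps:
w = -14 (w = -7*2 = -14)
I(Z) = 0
X = -192
y(g) = -192 + g² (y(g) = (g² + 0*g) - 192 = (g² + 0) - 192 = g² - 192 = -192 + g²)
54283 + y(359) = 54283 + (-192 + 359²) = 54283 + (-192 + 128881) = 54283 + 128689 = 182972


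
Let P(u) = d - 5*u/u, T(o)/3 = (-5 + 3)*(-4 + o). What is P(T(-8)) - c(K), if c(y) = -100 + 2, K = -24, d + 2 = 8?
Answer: 99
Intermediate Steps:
d = 6 (d = -2 + 8 = 6)
T(o) = 24 - 6*o (T(o) = 3*((-5 + 3)*(-4 + o)) = 3*(-2*(-4 + o)) = 3*(8 - 2*o) = 24 - 6*o)
P(u) = 1 (P(u) = 6 - 5*u/u = 6 - 5*1 = 6 - 5 = 1)
c(y) = -98
P(T(-8)) - c(K) = 1 - 1*(-98) = 1 + 98 = 99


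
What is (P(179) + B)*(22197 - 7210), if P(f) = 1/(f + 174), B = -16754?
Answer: -88635530907/353 ≈ -2.5109e+8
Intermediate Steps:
P(f) = 1/(174 + f)
(P(179) + B)*(22197 - 7210) = (1/(174 + 179) - 16754)*(22197 - 7210) = (1/353 - 16754)*14987 = -5914161/353*14987 = -88635530907/353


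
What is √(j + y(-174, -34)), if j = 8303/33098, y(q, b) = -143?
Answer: I*√433181398/1742 ≈ 11.948*I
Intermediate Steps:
j = 437/1742 (j = 8303*(1/33098) = 437/1742 ≈ 0.25086)
√(j + y(-174, -34)) = √(437/1742 - 143) = √(-248669/1742) = I*√433181398/1742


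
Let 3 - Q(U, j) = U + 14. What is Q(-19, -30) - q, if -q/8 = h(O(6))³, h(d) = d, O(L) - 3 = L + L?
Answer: 27008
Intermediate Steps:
O(L) = 3 + 2*L (O(L) = 3 + (L + L) = 3 + 2*L)
Q(U, j) = -11 - U (Q(U, j) = 3 - (U + 14) = 3 - (14 + U) = 3 + (-14 - U) = -11 - U)
q = -27000 (q = -8*(3 + 2*6)³ = -8*(3 + 12)³ = -8*15³ = -8*3375 = -27000)
Q(-19, -30) - q = (-11 - 1*(-19)) - 1*(-27000) = (-11 + 19) + 27000 = 8 + 27000 = 27008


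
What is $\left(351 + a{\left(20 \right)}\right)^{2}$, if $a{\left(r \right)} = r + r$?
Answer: $152881$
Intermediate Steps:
$a{\left(r \right)} = 2 r$
$\left(351 + a{\left(20 \right)}\right)^{2} = \left(351 + 2 \cdot 20\right)^{2} = \left(351 + 40\right)^{2} = 391^{2} = 152881$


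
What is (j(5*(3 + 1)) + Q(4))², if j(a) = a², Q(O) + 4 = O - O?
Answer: 156816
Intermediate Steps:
Q(O) = -4 (Q(O) = -4 + (O - O) = -4 + 0 = -4)
(j(5*(3 + 1)) + Q(4))² = ((5*(3 + 1))² - 4)² = ((5*4)² - 4)² = (20² - 4)² = (400 - 4)² = 396² = 156816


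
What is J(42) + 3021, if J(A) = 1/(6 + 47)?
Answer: 160114/53 ≈ 3021.0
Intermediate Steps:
J(A) = 1/53
J(42) + 3021 = 1/53 + 3021 = 160114/53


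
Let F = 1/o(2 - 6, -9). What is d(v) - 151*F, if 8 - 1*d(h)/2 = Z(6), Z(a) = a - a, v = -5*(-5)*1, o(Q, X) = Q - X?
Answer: -71/5 ≈ -14.200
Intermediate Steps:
v = 25 (v = 25*1 = 25)
Z(a) = 0
F = ⅕ (F = 1/((2 - 6) - 1*(-9)) = 1/(-4 + 9) = 1/5 = ⅕ ≈ 0.20000)
d(h) = 16 (d(h) = 16 - 2*0 = 16 + 0 = 16)
d(v) - 151*F = 16 - 151*⅕ = 16 - 151/5 = -71/5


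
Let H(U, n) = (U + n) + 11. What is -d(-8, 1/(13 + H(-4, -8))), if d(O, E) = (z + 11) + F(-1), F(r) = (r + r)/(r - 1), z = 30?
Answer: -42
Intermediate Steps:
H(U, n) = 11 + U + n
F(r) = 2*r/(-1 + r) (F(r) = (2*r)/(-1 + r) = 2*r/(-1 + r))
d(O, E) = 42 (d(O, E) = (30 + 11) + 2*(-1)/(-1 - 1) = 41 + 2*(-1)/(-2) = 41 + 2*(-1)*(-1/2) = 41 + 1 = 42)
-d(-8, 1/(13 + H(-4, -8))) = -1*42 = -42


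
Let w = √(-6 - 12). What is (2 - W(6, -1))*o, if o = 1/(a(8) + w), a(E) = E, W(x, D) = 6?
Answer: -16/41 + 6*I*√2/41 ≈ -0.39024 + 0.20696*I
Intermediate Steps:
w = 3*I*√2 (w = √(-18) = 3*I*√2 ≈ 4.2426*I)
o = 1/(8 + 3*I*√2) ≈ 0.097561 - 0.05174*I
(2 - W(6, -1))*o = (2 - 1*6)*(4/41 - 3*I*√2/82) = (2 - 6)*(4/41 - 3*I*√2/82) = -4*(4/41 - 3*I*√2/82) = -16/41 + 6*I*√2/41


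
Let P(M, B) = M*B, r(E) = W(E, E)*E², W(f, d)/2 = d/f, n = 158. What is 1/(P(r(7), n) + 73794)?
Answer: 1/89278 ≈ 1.1201e-5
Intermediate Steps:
W(f, d) = 2*d/f (W(f, d) = 2*(d/f) = 2*d/f)
r(E) = 2*E² (r(E) = (2*E/E)*E² = 2*E²)
P(M, B) = B*M
1/(P(r(7), n) + 73794) = 1/(158*(2*7²) + 73794) = 1/(158*(2*49) + 73794) = 1/(158*98 + 73794) = 1/(15484 + 73794) = 1/89278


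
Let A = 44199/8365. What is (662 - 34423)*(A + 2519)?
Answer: -101840702782/1195 ≈ -8.5222e+7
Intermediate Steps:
A = 44199/8365 (A = 44199*(1/8365) = 44199/8365 ≈ 5.2838)
(662 - 34423)*(A + 2519) = (662 - 34423)*(44199/8365 + 2519) = -33761*21115634/8365 = -101840702782/1195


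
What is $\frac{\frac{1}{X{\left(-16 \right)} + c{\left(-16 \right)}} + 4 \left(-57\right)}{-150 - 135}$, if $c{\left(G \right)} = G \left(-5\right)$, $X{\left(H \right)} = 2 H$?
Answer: $\frac{10943}{13680} \approx 0.79993$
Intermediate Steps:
$c{\left(G \right)} = - 5 G$
$\frac{\frac{1}{X{\left(-16 \right)} + c{\left(-16 \right)}} + 4 \left(-57\right)}{-150 - 135} = \frac{\frac{1}{2 \left(-16\right) - -80} + 4 \left(-57\right)}{-150 - 135} = \frac{\frac{1}{-32 + 80} - 228}{-285} = \left(\frac{1}{48} - 228\right) \left(- \frac{1}{285}\right) = \left(- \frac{10943}{48}\right) \left(- \frac{1}{285}\right) = \frac{10943}{13680}$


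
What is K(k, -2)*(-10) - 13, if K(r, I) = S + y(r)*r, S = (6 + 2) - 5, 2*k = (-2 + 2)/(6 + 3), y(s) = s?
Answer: -43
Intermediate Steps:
k = 0 (k = ((-2 + 2)/(6 + 3))/2 = (0/9)/2 = (0*(1/9))/2 = (1/2)*0 = 0)
S = 3 (S = 8 - 5 = 3)
K(r, I) = 3 + r**2 (K(r, I) = 3 + r*r = 3 + r**2)
K(k, -2)*(-10) - 13 = (3 + 0**2)*(-10) - 13 = (3 + 0)*(-10) - 13 = 3*(-10) - 13 = -30 - 13 = -43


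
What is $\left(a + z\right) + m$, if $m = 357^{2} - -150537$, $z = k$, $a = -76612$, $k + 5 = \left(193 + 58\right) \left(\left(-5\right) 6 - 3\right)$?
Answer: $193086$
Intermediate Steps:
$k = -8288$ ($k = -5 + \left(193 + 58\right) \left(\left(-5\right) 6 - 3\right) = -5 + 251 \left(-30 - 3\right) = -5 + 251 \left(-33\right) = -5 - 8283 = -8288$)
$z = -8288$
$m = 277986$ ($m = 127449 + 150537 = 277986$)
$\left(a + z\right) + m = \left(-76612 - 8288\right) + 277986 = -84900 + 277986 = 193086$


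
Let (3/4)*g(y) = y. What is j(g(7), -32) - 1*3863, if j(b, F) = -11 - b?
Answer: -11650/3 ≈ -3883.3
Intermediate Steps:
g(y) = 4*y/3
j(g(7), -32) - 1*3863 = (-11 - 4*7/3) - 1*3863 = (-11 - 1*28/3) - 3863 = (-11 - 28/3) - 3863 = -61/3 - 3863 = -11650/3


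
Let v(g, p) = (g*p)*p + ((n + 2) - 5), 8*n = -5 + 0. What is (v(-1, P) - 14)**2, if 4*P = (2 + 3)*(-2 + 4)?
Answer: 36481/64 ≈ 570.02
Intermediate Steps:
n = -5/8 (n = (-5 + 0)/8 = (1/8)*(-5) = -5/8 ≈ -0.62500)
P = 5/2 (P = ((2 + 3)*(-2 + 4))/4 = (5*2)/4 = (1/4)*10 = 5/2 ≈ 2.5000)
v(g, p) = -29/8 + g*p**2 (v(g, p) = (g*p)*p + ((-5/8 + 2) - 5) = g*p**2 + (11/8 - 5) = g*p**2 - 29/8 = -29/8 + g*p**2)
(v(-1, P) - 14)**2 = ((-29/8 - (5/2)**2) - 14)**2 = ((-29/8 - 1*25/4) - 14)**2 = ((-29/8 - 25/4) - 14)**2 = (-79/8 - 14)**2 = (-191/8)**2 = 36481/64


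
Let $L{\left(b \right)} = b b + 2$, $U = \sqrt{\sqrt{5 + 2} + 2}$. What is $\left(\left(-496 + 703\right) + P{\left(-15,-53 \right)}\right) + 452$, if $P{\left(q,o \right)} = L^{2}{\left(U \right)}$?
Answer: $682 + 8 \sqrt{7} \approx 703.17$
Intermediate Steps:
$U = \sqrt{2 + \sqrt{7}}$ ($U = \sqrt{\sqrt{7} + 2} = \sqrt{2 + \sqrt{7}} \approx 2.1554$)
$L{\left(b \right)} = 2 + b^{2}$ ($L{\left(b \right)} = b^{2} + 2 = 2 + b^{2}$)
$P{\left(q,o \right)} = \left(4 + \sqrt{7}\right)^{2}$ ($P{\left(q,o \right)} = \left(2 + \left(\sqrt{2 + \sqrt{7}}\right)^{2}\right)^{2} = \left(2 + \left(2 + \sqrt{7}\right)\right)^{2} = \left(4 + \sqrt{7}\right)^{2}$)
$\left(\left(-496 + 703\right) + P{\left(-15,-53 \right)}\right) + 452 = \left(\left(-496 + 703\right) + \left(4 + \sqrt{7}\right)^{2}\right) + 452 = \left(207 + \left(4 + \sqrt{7}\right)^{2}\right) + 452 = 659 + \left(4 + \sqrt{7}\right)^{2}$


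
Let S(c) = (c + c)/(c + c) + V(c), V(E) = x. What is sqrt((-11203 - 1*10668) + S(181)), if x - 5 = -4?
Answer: I*sqrt(21869) ≈ 147.88*I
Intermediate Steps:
x = 1 (x = 5 - 4 = 1)
V(E) = 1
S(c) = 2 (S(c) = (c + c)/(c + c) + 1 = (2*c)/((2*c)) + 1 = (2*c)*(1/(2*c)) + 1 = 1 + 1 = 2)
sqrt((-11203 - 1*10668) + S(181)) = sqrt((-11203 - 1*10668) + 2) = sqrt((-11203 - 10668) + 2) = sqrt(-21871 + 2) = sqrt(-21869) = I*sqrt(21869)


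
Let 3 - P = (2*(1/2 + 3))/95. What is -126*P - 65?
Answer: -41203/95 ≈ -433.72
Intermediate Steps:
P = 278/95 (P = 3 - 2*(1/2 + 3)/95 = 3 - 2*(½ + 3)/95 = 3 - 2*(7/2)/95 = 3 - 7/95 = 278/95 ≈ 2.9263)
-126*P - 65 = -126*278/95 - 65 = -35028/95 - 65 = -41203/95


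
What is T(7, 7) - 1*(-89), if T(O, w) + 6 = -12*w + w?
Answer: 6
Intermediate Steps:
T(O, w) = -6 - 11*w (T(O, w) = -6 + (-12*w + w) = -6 - 11*w)
T(7, 7) - 1*(-89) = (-6 - 11*7) - 1*(-89) = (-6 - 77) + 89 = -83 + 89 = 6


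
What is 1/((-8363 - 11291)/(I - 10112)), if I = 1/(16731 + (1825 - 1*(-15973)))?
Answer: 11263137/21891386 ≈ 0.51450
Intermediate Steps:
I = 1/34529 (I = 1/(16731 + (1825 + 15973)) = 1/(16731 + 17798) = 1/34529 ≈ 2.8961e-5)
1/((-8363 - 11291)/(I - 10112)) = 1/((-8363 - 11291)/(1/34529 - 10112)) = 1/(-19654/(-349157247/34529)) = 1/(-19654*(-34529/349157247)) = 1/(21891386/11263137) = 11263137/21891386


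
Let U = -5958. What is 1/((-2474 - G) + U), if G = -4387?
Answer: -1/4045 ≈ -0.00024722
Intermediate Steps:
1/((-2474 - G) + U) = 1/((-2474 - 1*(-4387)) - 5958) = 1/((-2474 + 4387) - 5958) = 1/(1913 - 5958) = 1/(-4045) = -1/4045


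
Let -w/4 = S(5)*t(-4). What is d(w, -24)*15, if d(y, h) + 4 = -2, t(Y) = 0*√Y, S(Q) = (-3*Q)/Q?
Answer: -90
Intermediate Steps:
S(Q) = -3
t(Y) = 0
w = 0 (w = -(-12)*0 = -4*0 = 0)
d(y, h) = -6 (d(y, h) = -4 - 2 = -6)
d(w, -24)*15 = -6*15 = -90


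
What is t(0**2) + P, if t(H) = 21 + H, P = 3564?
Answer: 3585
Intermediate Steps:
t(0**2) + P = (21 + 0**2) + 3564 = (21 + 0) + 3564 = 21 + 3564 = 3585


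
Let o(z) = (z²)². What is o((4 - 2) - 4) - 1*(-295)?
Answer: 311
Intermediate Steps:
o(z) = z⁴
o((4 - 2) - 4) - 1*(-295) = ((4 - 2) - 4)⁴ - 1*(-295) = (2 - 4)⁴ + 295 = (-2)⁴ + 295 = 16 + 295 = 311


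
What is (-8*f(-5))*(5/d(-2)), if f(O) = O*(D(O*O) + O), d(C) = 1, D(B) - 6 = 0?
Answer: 200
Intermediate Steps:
D(B) = 6 (D(B) = 6 + 0 = 6)
f(O) = O*(6 + O)
(-8*f(-5))*(5/d(-2)) = (-(-40)*(6 - 5))*(5/1) = (-(-40))*(5*1) = -8*(-5)*5 = 40*5 = 200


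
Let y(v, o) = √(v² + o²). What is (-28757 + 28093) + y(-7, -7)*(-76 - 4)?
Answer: -664 - 560*√2 ≈ -1456.0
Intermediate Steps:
y(v, o) = √(o² + v²)
(-28757 + 28093) + y(-7, -7)*(-76 - 4) = (-28757 + 28093) + √((-7)² + (-7)²)*(-76 - 4) = -664 + √(49 + 49)*(-80) = -664 + √98*(-80) = -664 + (7*√2)*(-80) = -664 - 560*√2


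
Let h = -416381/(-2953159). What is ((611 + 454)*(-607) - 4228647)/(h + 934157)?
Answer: -7198475673609/1379357284172 ≈ -5.2187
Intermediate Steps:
h = 416381/2953159 (h = -416381*(-1/2953159) = 416381/2953159 ≈ 0.14100)
((611 + 454)*(-607) - 4228647)/(h + 934157) = ((611 + 454)*(-607) - 4228647)/(416381/2953159 + 934157) = (1065*(-607) - 4228647)/(2758714568344/2953159) = (-646455 - 4228647)*(2953159/2758714568344) = -4875102*2953159/2758714568344 = -7198475673609/1379357284172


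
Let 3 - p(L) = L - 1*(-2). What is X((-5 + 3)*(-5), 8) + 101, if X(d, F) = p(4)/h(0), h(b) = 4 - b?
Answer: 401/4 ≈ 100.25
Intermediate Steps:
p(L) = 1 - L (p(L) = 3 - (L - 1*(-2)) = 3 - (L + 2) = 3 - (2 + L) = 3 + (-2 - L) = 1 - L)
X(d, F) = -¾ (X(d, F) = (1 - 1*4)/(4 - 1*0) = (1 - 4)/(4 + 0) = -3/4 = -3*¼ = -¾)
X((-5 + 3)*(-5), 8) + 101 = -¾ + 101 = 401/4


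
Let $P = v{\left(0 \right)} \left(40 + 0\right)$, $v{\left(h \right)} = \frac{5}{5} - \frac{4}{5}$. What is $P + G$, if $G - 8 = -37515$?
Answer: $-37499$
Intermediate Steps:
$v{\left(h \right)} = \frac{1}{5}$ ($v{\left(h \right)} = 5 \cdot \frac{1}{5} - \frac{4}{5} = 1 - \frac{4}{5} = \frac{1}{5}$)
$P = 8$ ($P = \frac{40 + 0}{5} = \frac{1}{5} \cdot 40 = 8$)
$G = -37507$ ($G = 8 - 37515 = -37507$)
$P + G = 8 - 37507 = -37499$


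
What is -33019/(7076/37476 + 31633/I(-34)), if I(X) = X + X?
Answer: 21036140748/296249285 ≈ 71.008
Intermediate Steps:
I(X) = 2*X
-33019/(7076/37476 + 31633/I(-34)) = -33019/(7076/37476 + 31633/((2*(-34)))) = -33019/(7076*(1/37476) + 31633/(-68)) = -33019/(1769/9369 + 31633*(-1/68)) = -33019/(1769/9369 - 31633/68) = -33019/(-296249285/637092) = -33019*(-637092/296249285) = 21036140748/296249285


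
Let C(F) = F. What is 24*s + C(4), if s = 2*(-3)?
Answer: -140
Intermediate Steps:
s = -6
24*s + C(4) = 24*(-6) + 4 = -144 + 4 = -140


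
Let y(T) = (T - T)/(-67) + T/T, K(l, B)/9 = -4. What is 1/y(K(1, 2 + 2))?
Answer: 1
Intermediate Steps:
K(l, B) = -36 (K(l, B) = 9*(-4) = -36)
y(T) = 1 (y(T) = 0*(-1/67) + 1 = 0 + 1 = 1)
1/y(K(1, 2 + 2)) = 1/1 = 1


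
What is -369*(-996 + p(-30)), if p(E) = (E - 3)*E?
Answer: 2214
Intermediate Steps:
p(E) = E*(-3 + E) (p(E) = (-3 + E)*E = E*(-3 + E))
-369*(-996 + p(-30)) = -369*(-996 - 30*(-3 - 30)) = -369*(-996 - 30*(-33)) = -369*(-996 + 990) = -369*(-6) = 2214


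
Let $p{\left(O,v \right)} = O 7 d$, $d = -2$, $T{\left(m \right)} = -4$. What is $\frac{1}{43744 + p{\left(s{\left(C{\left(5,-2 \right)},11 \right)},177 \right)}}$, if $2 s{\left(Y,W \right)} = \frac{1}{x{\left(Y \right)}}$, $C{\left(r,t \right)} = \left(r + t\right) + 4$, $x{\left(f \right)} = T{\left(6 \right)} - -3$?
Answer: $\frac{1}{43751} \approx 2.2857 \cdot 10^{-5}$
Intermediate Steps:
$x{\left(f \right)} = -1$ ($x{\left(f \right)} = -4 - -3 = -4 + 3 = -1$)
$C{\left(r,t \right)} = 4 + r + t$
$s{\left(Y,W \right)} = - \frac{1}{2}$ ($s{\left(Y,W \right)} = \frac{1}{2 \left(-1\right)} = \frac{1}{2} \left(-1\right) = - \frac{1}{2}$)
$p{\left(O,v \right)} = - 14 O$ ($p{\left(O,v \right)} = O 7 \left(-2\right) = 7 O \left(-2\right) = - 14 O$)
$\frac{1}{43744 + p{\left(s{\left(C{\left(5,-2 \right)},11 \right)},177 \right)}} = \frac{1}{43744 - -7} = \frac{1}{43744 + 7} = \frac{1}{43751}$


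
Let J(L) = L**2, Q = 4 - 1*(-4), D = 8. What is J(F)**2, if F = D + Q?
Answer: 65536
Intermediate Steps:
Q = 8 (Q = 4 + 4 = 8)
F = 16 (F = 8 + 8 = 16)
J(F)**2 = (16**2)**2 = 256**2 = 65536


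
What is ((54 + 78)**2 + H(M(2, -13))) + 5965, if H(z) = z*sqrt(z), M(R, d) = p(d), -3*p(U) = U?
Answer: 23389 + 13*sqrt(39)/9 ≈ 23398.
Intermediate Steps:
p(U) = -U/3
M(R, d) = -d/3
H(z) = z**(3/2)
((54 + 78)**2 + H(M(2, -13))) + 5965 = ((54 + 78)**2 + (-1/3*(-13))**(3/2)) + 5965 = (132**2 + (13/3)**(3/2)) + 5965 = (17424 + 13*sqrt(39)/9) + 5965 = 23389 + 13*sqrt(39)/9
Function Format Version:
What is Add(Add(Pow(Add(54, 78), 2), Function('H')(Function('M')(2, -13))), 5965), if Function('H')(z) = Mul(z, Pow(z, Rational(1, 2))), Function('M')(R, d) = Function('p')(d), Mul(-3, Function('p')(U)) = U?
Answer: Add(23389, Mul(Rational(13, 9), Pow(39, Rational(1, 2)))) ≈ 23398.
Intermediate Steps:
Function('p')(U) = Mul(Rational(-1, 3), U)
Function('M')(R, d) = Mul(Rational(-1, 3), d)
Function('H')(z) = Pow(z, Rational(3, 2))
Add(Add(Pow(Add(54, 78), 2), Function('H')(Function('M')(2, -13))), 5965) = Add(Add(Pow(Add(54, 78), 2), Pow(Mul(Rational(-1, 3), -13), Rational(3, 2))), 5965) = Add(Add(Pow(132, 2), Pow(Rational(13, 3), Rational(3, 2))), 5965) = Add(Add(17424, Mul(Rational(13, 9), Pow(39, Rational(1, 2)))), 5965) = Add(23389, Mul(Rational(13, 9), Pow(39, Rational(1, 2))))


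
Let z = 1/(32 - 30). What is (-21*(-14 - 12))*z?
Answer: 273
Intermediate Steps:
z = ½ (z = 1/2 = ½ ≈ 0.50000)
(-21*(-14 - 12))*z = -21*(-14 - 12)*(½) = -21*(-26)*(½) = 546*(½) = 273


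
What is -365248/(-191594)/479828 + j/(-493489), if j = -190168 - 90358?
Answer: 247976374981326/436226082541037 ≈ 0.56846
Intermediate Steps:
j = -280526
-365248/(-191594)/479828 + j/(-493489) = -365248/(-191594)/479828 - 280526/(-493489) = -365248*(-1/191594)*(1/479828) - 280526*(-1/493489) = (14048/7369)*(1/479828) + 280526/493489 = 3512/883963133 + 280526/493489 = 247976374981326/436226082541037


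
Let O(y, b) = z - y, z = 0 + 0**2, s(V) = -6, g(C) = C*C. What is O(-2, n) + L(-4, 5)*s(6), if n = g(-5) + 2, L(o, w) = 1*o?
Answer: 26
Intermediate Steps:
L(o, w) = o
g(C) = C**2
n = 27 (n = (-5)**2 + 2 = 25 + 2 = 27)
z = 0 (z = 0 + 0 = 0)
O(y, b) = -y (O(y, b) = 0 - y = -y)
O(-2, n) + L(-4, 5)*s(6) = -1*(-2) - 4*(-6) = 2 + 24 = 26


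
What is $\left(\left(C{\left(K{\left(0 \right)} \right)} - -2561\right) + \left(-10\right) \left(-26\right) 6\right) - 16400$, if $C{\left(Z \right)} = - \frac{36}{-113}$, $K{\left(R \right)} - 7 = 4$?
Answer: $- \frac{1387491}{113} \approx -12279.0$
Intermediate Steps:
$K{\left(R \right)} = 11$ ($K{\left(R \right)} = 7 + 4 = 11$)
$C{\left(Z \right)} = \frac{36}{113}$ ($C{\left(Z \right)} = \left(-36\right) \left(- \frac{1}{113}\right) = \frac{36}{113}$)
$\left(\left(C{\left(K{\left(0 \right)} \right)} - -2561\right) + \left(-10\right) \left(-26\right) 6\right) - 16400 = \left(\left(\frac{36}{113} - -2561\right) + \left(-10\right) \left(-26\right) 6\right) - 16400 = \left(\left(\frac{36}{113} + 2561\right) + 260 \cdot 6\right) - 16400 = \left(\frac{289429}{113} + 1560\right) - 16400 = \frac{465709}{113} - 16400 = - \frac{1387491}{113}$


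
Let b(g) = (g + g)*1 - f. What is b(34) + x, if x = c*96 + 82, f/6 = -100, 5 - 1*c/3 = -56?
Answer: 18318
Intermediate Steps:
c = 183 (c = 15 - 3*(-56) = 15 + 168 = 183)
f = -600 (f = 6*(-100) = -600)
b(g) = 600 + 2*g (b(g) = (g + g)*1 - 1*(-600) = (2*g)*1 + 600 = 2*g + 600 = 600 + 2*g)
x = 17650 (x = 183*96 + 82 = 17568 + 82 = 17650)
b(34) + x = (600 + 2*34) + 17650 = (600 + 68) + 17650 = 668 + 17650 = 18318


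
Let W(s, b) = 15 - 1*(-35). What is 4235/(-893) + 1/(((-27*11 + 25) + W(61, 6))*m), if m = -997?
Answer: -937348597/197651262 ≈ -4.7424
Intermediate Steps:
W(s, b) = 50 (W(s, b) = 15 + 35 = 50)
4235/(-893) + 1/(((-27*11 + 25) + W(61, 6))*m) = 4235/(-893) + 1/(((-27*11 + 25) + 50)*(-997)) = 4235*(-1/893) - 1/997/((-297 + 25) + 50) = -4235/893 - 1/997/(-272 + 50) = -4235/893 - 1/997/(-222) = -4235/893 - 1/222*(-1/997) = -4235/893 + 1/221334 = -937348597/197651262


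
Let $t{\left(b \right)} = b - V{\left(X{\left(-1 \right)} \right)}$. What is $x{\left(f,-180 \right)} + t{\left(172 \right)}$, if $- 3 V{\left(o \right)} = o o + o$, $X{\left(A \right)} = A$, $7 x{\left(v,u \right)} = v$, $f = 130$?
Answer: $\frac{1334}{7} \approx 190.57$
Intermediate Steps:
$x{\left(v,u \right)} = \frac{v}{7}$
$V{\left(o \right)} = - \frac{o}{3} - \frac{o^{2}}{3}$ ($V{\left(o \right)} = - \frac{o o + o}{3} = - \frac{o^{2} + o}{3} = - \frac{o + o^{2}}{3} = - \frac{o}{3} - \frac{o^{2}}{3}$)
$t{\left(b \right)} = b$ ($t{\left(b \right)} = b - \left(- \frac{1}{3}\right) \left(-1\right) \left(1 - 1\right) = b - \left(- \frac{1}{3}\right) \left(-1\right) 0 = b - 0 = b + 0 = b$)
$x{\left(f,-180 \right)} + t{\left(172 \right)} = \frac{1}{7} \cdot 130 + 172 = \frac{130}{7} + 172 = \frac{1334}{7}$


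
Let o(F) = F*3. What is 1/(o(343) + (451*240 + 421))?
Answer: 1/109690 ≈ 9.1166e-6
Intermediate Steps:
o(F) = 3*F
1/(o(343) + (451*240 + 421)) = 1/(3*343 + (451*240 + 421)) = 1/(1029 + (108240 + 421)) = 1/(1029 + 108661) = 1/109690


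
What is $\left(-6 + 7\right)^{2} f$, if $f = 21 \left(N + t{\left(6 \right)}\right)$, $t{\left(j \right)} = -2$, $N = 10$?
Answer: $168$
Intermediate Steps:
$f = 168$ ($f = 21 \left(10 - 2\right) = 21 \cdot 8 = 168$)
$\left(-6 + 7\right)^{2} f = \left(-6 + 7\right)^{2} \cdot 168 = 1^{2} \cdot 168 = 1 \cdot 168 = 168$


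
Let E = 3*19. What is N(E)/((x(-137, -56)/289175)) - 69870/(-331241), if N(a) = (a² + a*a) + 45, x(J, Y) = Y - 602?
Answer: -626731783658565/217956578 ≈ -2.8755e+6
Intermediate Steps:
x(J, Y) = -602 + Y
E = 57
N(a) = 45 + 2*a² (N(a) = (a² + a²) + 45 = 2*a² + 45 = 45 + 2*a²)
N(E)/((x(-137, -56)/289175)) - 69870/(-331241) = (45 + 2*57²)/(((-602 - 56)/289175)) - 69870/(-331241) = (45 + 2*3249)/((-658*1/289175)) - 69870*(-1/331241) = (45 + 6498)/(-658/289175) + 69870/331241 = 6543*(-289175/658) + 69870/331241 = -1892072025/658 + 69870/331241 = -626731783658565/217956578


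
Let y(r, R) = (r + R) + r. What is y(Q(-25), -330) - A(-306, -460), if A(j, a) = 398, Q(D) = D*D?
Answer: 522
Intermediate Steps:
Q(D) = D**2
y(r, R) = R + 2*r (y(r, R) = (R + r) + r = R + 2*r)
y(Q(-25), -330) - A(-306, -460) = (-330 + 2*(-25)**2) - 1*398 = (-330 + 2*625) - 398 = (-330 + 1250) - 398 = 920 - 398 = 522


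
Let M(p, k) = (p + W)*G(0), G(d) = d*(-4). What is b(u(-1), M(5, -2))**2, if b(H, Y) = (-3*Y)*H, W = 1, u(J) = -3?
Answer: 0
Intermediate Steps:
G(d) = -4*d
M(p, k) = 0 (M(p, k) = (p + 1)*(-4*0) = (1 + p)*0 = 0)
b(H, Y) = -3*H*Y
b(u(-1), M(5, -2))**2 = (-3*(-3)*0)**2 = 0**2 = 0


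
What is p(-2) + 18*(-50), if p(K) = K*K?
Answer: -896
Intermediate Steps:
p(K) = K²
p(-2) + 18*(-50) = (-2)² + 18*(-50) = 4 - 900 = -896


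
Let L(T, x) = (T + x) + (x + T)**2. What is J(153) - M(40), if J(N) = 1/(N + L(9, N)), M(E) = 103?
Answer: -2735576/26559 ≈ -103.00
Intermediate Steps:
L(T, x) = T + x + (T + x)**2 (L(T, x) = (T + x) + (T + x)**2 = T + x + (T + x)**2)
J(N) = 1/(9 + (9 + N)**2 + 2*N) (J(N) = 1/(N + (9 + N + (9 + N)**2)) = 1/(9 + (9 + N)**2 + 2*N))
J(153) - M(40) = 1/(90 + 153**2 + 20*153) - 1*103 = 1/(90 + 23409 + 3060) - 103 = 1/26559 - 103 = -2735576/26559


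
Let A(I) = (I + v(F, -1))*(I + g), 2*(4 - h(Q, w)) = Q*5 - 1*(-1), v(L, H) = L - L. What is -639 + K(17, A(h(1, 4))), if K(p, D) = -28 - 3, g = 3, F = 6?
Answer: -670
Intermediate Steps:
v(L, H) = 0
h(Q, w) = 7/2 - 5*Q/2 (h(Q, w) = 4 - (Q*5 - 1*(-1))/2 = 4 - (5*Q + 1)/2 = 4 - (1 + 5*Q)/2 = 4 + (-1/2 - 5*Q/2) = 7/2 - 5*Q/2)
A(I) = I*(3 + I) (A(I) = (I + 0)*(I + 3) = I*(3 + I))
K(p, D) = -31
-639 + K(17, A(h(1, 4))) = -639 - 31 = -670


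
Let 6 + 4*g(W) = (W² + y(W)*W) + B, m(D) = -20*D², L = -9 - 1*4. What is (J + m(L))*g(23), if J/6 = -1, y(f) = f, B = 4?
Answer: -893904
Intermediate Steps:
L = -13 (L = -9 - 4 = -13)
g(W) = -½ + W²/2 (g(W) = -3/2 + ((W² + W*W) + 4)/4 = -3/2 + ((W² + W²) + 4)/4 = -3/2 + (2*W² + 4)/4 = -3/2 + (4 + 2*W²)/4 = -3/2 + (1 + W²/2) = -½ + W²/2)
J = -6 (J = 6*(-1) = -6)
(J + m(L))*g(23) = (-6 - 20*(-13)²)*(-½ + (½)*23²) = (-6 - 20*169)*(-½ + (½)*529) = (-6 - 3380)*(-½ + 529/2) = -3386*264 = -893904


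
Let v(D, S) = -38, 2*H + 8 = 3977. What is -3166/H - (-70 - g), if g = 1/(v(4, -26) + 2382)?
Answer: 636395281/9303336 ≈ 68.405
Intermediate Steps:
H = 3969/2 (H = -4 + (½)*3977 = -4 + 3977/2 = 3969/2 ≈ 1984.5)
g = 1/2344 (g = 1/(-38 + 2382) = 1/2344 ≈ 0.00042662)
-3166/H - (-70 - g) = -3166/3969/2 - (-70 - 1*1/2344) = -3166*2/3969 - (-70 - 1/2344) = -6332/3969 - 1*(-164081/2344) = -6332/3969 + 164081/2344 = 636395281/9303336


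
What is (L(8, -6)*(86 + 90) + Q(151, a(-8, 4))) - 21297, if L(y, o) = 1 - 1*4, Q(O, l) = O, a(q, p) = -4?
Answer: -21674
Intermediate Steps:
L(y, o) = -3 (L(y, o) = 1 - 4 = -3)
(L(8, -6)*(86 + 90) + Q(151, a(-8, 4))) - 21297 = (-3*(86 + 90) + 151) - 21297 = (-3*176 + 151) - 21297 = (-528 + 151) - 21297 = -377 - 21297 = -21674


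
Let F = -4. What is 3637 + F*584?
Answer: 1301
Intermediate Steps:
3637 + F*584 = 3637 - 4*584 = 3637 - 2336 = 1301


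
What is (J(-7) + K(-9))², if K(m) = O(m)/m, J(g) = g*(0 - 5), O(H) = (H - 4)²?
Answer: 21316/81 ≈ 263.16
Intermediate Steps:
O(H) = (-4 + H)²
J(g) = -5*g (J(g) = g*(-5) = -5*g)
K(m) = (-4 + m)²/m
(J(-7) + K(-9))² = (-5*(-7) + (-4 - 9)²/(-9))² = (35 - ⅑*(-13)²)² = (35 - ⅑*169)² = (35 - 169/9)² = (146/9)² = 21316/81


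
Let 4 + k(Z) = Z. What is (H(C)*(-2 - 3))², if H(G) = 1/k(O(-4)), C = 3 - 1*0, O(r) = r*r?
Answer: 25/144 ≈ 0.17361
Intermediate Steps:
O(r) = r²
k(Z) = -4 + Z
C = 3 (C = 3 + 0 = 3)
H(G) = 1/12 (H(G) = 1/(-4 + (-4)²) = 1/(-4 + 16) = 1/12)
(H(C)*(-2 - 3))² = ((-2 - 3)/12)² = ((1/12)*(-5))² = (-5/12)² = 25/144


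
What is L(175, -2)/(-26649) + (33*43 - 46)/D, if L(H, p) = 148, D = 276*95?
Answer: 10902839/232912260 ≈ 0.046811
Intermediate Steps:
D = 26220
L(175, -2)/(-26649) + (33*43 - 46)/D = 148/(-26649) + (33*43 - 46)/26220 = 148*(-1/26649) + (1419 - 46)*(1/26220) = -148/26649 + 1373*(1/26220) = -148/26649 + 1373/26220 = 10902839/232912260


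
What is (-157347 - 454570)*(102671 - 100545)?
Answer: -1300935542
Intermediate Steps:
(-157347 - 454570)*(102671 - 100545) = -611917*2126 = -1300935542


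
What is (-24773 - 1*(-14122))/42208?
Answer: -10651/42208 ≈ -0.25235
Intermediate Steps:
(-24773 - 1*(-14122))/42208 = (-24773 + 14122)*(1/42208) = -10651*1/42208 = -10651/42208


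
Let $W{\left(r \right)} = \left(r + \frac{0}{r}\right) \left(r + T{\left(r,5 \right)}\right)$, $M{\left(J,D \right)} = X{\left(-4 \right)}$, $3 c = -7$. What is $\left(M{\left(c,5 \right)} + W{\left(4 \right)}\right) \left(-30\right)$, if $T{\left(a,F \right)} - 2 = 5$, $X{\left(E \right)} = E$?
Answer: $-1200$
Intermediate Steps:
$c = - \frac{7}{3}$ ($c = \frac{1}{3} \left(-7\right) = - \frac{7}{3} \approx -2.3333$)
$T{\left(a,F \right)} = 7$ ($T{\left(a,F \right)} = 2 + 5 = 7$)
$M{\left(J,D \right)} = -4$
$W{\left(r \right)} = r \left(7 + r\right)$ ($W{\left(r \right)} = \left(r + \frac{0}{r}\right) \left(r + 7\right) = \left(r + 0\right) \left(7 + r\right) = r \left(7 + r\right)$)
$\left(M{\left(c,5 \right)} + W{\left(4 \right)}\right) \left(-30\right) = \left(-4 + 4 \left(7 + 4\right)\right) \left(-30\right) = \left(-4 + 4 \cdot 11\right) \left(-30\right) = \left(-4 + 44\right) \left(-30\right) = 40 \left(-30\right) = -1200$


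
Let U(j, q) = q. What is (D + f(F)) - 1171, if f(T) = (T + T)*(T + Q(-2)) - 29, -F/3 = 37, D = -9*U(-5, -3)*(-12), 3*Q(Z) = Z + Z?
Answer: 23414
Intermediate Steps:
Q(Z) = 2*Z/3 (Q(Z) = (Z + Z)/3 = (2*Z)/3 = 2*Z/3)
D = -324 (D = -9*(-3)*(-12) = 27*(-12) = -324)
F = -111 (F = -3*37 = -111)
f(T) = -29 + 2*T*(-4/3 + T) (f(T) = (T + T)*(T + (2/3)*(-2)) - 29 = (2*T)*(T - 4/3) - 29 = (2*T)*(-4/3 + T) - 29 = 2*T*(-4/3 + T) - 29 = -29 + 2*T*(-4/3 + T))
(D + f(F)) - 1171 = (-324 + (-29 + 2*(-111)**2 - 8/3*(-111))) - 1171 = (-324 + (-29 + 2*12321 + 296)) - 1171 = (-324 + (-29 + 24642 + 296)) - 1171 = (-324 + 24909) - 1171 = 24585 - 1171 = 23414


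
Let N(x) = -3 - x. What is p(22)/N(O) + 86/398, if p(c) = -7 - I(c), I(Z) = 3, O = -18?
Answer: -269/597 ≈ -0.45059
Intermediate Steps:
p(c) = -10 (p(c) = -7 - 1*3 = -7 - 3 = -10)
p(22)/N(O) + 86/398 = -10/(-3 - 1*(-18)) + 86/398 = -10/(-3 + 18) + 86*(1/398) = -10/15 + 43/199 = -10*1/15 + 43/199 = -2/3 + 43/199 = -269/597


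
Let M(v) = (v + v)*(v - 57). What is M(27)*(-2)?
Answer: 3240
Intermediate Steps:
M(v) = 2*v*(-57 + v) (M(v) = (2*v)*(-57 + v) = 2*v*(-57 + v))
M(27)*(-2) = (2*27*(-57 + 27))*(-2) = (2*27*(-30))*(-2) = -1620*(-2) = 3240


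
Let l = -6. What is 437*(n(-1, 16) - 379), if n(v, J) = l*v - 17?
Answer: -170430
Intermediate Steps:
n(v, J) = -17 - 6*v (n(v, J) = -6*v - 17 = -17 - 6*v)
437*(n(-1, 16) - 379) = 437*((-17 - 6*(-1)) - 379) = 437*((-17 + 6) - 379) = 437*(-11 - 379) = 437*(-390) = -170430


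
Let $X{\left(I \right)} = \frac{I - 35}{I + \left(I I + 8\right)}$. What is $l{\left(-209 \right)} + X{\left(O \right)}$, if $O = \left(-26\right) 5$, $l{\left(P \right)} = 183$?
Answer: $\frac{3070209}{16778} \approx 182.99$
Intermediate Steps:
$O = -130$
$X{\left(I \right)} = \frac{-35 + I}{8 + I + I^{2}}$ ($X{\left(I \right)} = \frac{-35 + I}{I + \left(I^{2} + 8\right)} = \frac{-35 + I}{I + \left(8 + I^{2}\right)} = \frac{-35 + I}{8 + I + I^{2}}$)
$l{\left(-209 \right)} + X{\left(O \right)} = 183 + \frac{-35 - 130}{8 - 130 + \left(-130\right)^{2}} = 183 + \frac{1}{8 - 130 + 16900} \left(-165\right) = 183 + \frac{1}{16778} \left(-165\right) = 183 - \frac{165}{16778} = \frac{3070209}{16778}$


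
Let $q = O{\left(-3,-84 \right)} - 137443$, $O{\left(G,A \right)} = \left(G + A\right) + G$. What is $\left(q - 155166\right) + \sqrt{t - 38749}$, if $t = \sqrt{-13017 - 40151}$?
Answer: $-292699 + \sqrt{-38749 + 4 i \sqrt{3323}} \approx -2.927 \cdot 10^{5} + 196.85 i$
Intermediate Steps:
$O{\left(G,A \right)} = A + 2 G$ ($O{\left(G,A \right)} = \left(A + G\right) + G = A + 2 G$)
$q = -137533$ ($q = \left(-84 + 2 \left(-3\right)\right) - 137443 = \left(-84 - 6\right) - 137443 = -90 - 137443 = -137533$)
$t = 4 i \sqrt{3323}$ ($t = \sqrt{-13017 - 40151} = \sqrt{-53168} = 4 i \sqrt{3323} \approx 230.58 i$)
$\left(q - 155166\right) + \sqrt{t - 38749} = \left(-137533 - 155166\right) + \sqrt{4 i \sqrt{3323} - 38749} = -292699 + \sqrt{-38749 + 4 i \sqrt{3323}}$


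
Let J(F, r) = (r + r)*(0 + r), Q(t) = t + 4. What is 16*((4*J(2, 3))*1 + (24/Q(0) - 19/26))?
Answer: 16072/13 ≈ 1236.3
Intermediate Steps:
Q(t) = 4 + t
J(F, r) = 2*r² (J(F, r) = (2*r)*r = 2*r²)
16*((4*J(2, 3))*1 + (24/Q(0) - 19/26)) = 16*((4*(2*3²))*1 + (24/(4 + 0) - 19/26)) = 16*((4*(2*9))*1 + (24/4 - 19*1/26)) = 16*((4*18)*1 + (24*(¼) - 19/26)) = 16*(72*1 + (6 - 19/26)) = 16*(72 + 137/26) = 16*(2009/26) = 16072/13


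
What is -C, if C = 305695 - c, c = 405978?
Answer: 100283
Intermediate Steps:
C = -100283 (C = 305695 - 1*405978 = 305695 - 405978 = -100283)
-C = -1*(-100283) = 100283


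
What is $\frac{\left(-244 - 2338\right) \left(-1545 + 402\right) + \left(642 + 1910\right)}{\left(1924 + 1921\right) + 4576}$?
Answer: $\frac{2953778}{8421} \approx 350.76$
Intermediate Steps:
$\frac{\left(-244 - 2338\right) \left(-1545 + 402\right) + \left(642 + 1910\right)}{\left(1924 + 1921\right) + 4576} = \frac{\left(-2582\right) \left(-1143\right) + 2552}{3845 + 4576} = \frac{2951226 + 2552}{8421} = 2953778 \cdot \frac{1}{8421} = \frac{2953778}{8421}$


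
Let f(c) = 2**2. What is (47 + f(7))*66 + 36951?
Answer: 40317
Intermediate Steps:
f(c) = 4
(47 + f(7))*66 + 36951 = (47 + 4)*66 + 36951 = 51*66 + 36951 = 3366 + 36951 = 40317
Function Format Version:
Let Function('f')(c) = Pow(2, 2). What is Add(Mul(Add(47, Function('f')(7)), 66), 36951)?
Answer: 40317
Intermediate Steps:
Function('f')(c) = 4
Add(Mul(Add(47, Function('f')(7)), 66), 36951) = Add(Mul(Add(47, 4), 66), 36951) = Add(Mul(51, 66), 36951) = Add(3366, 36951) = 40317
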